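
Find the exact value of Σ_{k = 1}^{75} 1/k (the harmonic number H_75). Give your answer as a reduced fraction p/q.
H_75 = 670758981768141571449624262218133/136851726813476721146087646859200

Direct summation: H_75 = 1 + 1/2 + ... + 1/75. The least common denominator is lcm(1, ..., 75) = 410555180440430163438262940577600; over this denominator the numerator is 410555180440430163438262940577600 + 205277590220215081719131470288800 + 136851726813476721146087646859200 + 102638795110107540859565735144400 + 82111036088086032687652588115520 + 68425863406738360573043823429600 + 58650740062918594776894705796800 + 51319397555053770429782867572200 + 45617242271158907048695882286400 + 41055518044043016343826294057760 + 37323198221857287585296630961600 + 34212931703369180286521911714800 + 31581167726186935649097149275200 + 29325370031459297388447352898400 + 27370345362695344229217529371840 + 25659698777526885214891433786100 + 24150304731790009614015467092800 + 22808621135579453524347941143200 + 21608167391601587549382260030400 + 20527759022021508171913147028880 + 19550246687639531592298235265600 + 18661599110928643792648315480800 + 17850225236540441888620127851200 + 17106465851684590143260955857400 + 16422207217617206537530517623104 + 15790583863093467824548574637600 + 15205747423719635682898627428800 + 14662685015729648694223676449200 + 14157075187601040118560791054400 + 13685172681347672114608764685920 + 13243715498078392368976223889600 + 12829849388763442607445716893050 + 12441066073952429195098876987200 + 12075152365895004807007733546400 + 11730148012583718955378941159360 + 11404310567789726762173970571600 + 11096085957849463876709809204800 + 10804083695800793774691130015200 + 10527055908728978549699049758400 + 10263879511010754085956573514440 + 10013540986351955205811291233600 + 9775123343819765796149117632800 + 9547794893963492172982859083200 + 9330799555464321896324157740400 + 9123448454231781409739176457280 + 8925112618270220944310063925600 + 8735216605115535392303466820800 + 8553232925842295071630477928700 + 8378677151845513539556386542400 + 8211103608808603268765258811552 + 8050101577263336538005155697600 + 7895291931546733912274287318800 + 7746324159253399310155904539200 + 7602873711859817841449313714400 + 7464639644371457517059326192320 + 7331342507864824347111838224600 + 7202722463867195849794086676800 + 7078537593800520059280395527200 + 6958562380346273956580727806400 + 6842586340673836057304382342960 + 6730412794105412515381359681600 + 6621857749039196184488111944800 + 6516748895879843864099411755200 + 6414924694381721303722858446525 + 6316233545237387129819429855040 + 6220533036976214597549438493600 + 6127689260304927812511387172800 + 6037576182947502403503866773200 + 5950075078846813962873375950400 + 5865074006291859477689470579680 + 5782467330146903710398069585600 + 5702155283894863381086985285800 + 5624043567677125526551547131200 + 5548042978924731938354904602400 + 5474069072539068845843505874368 = 2012276945304424714348872786654399, so H_75 = 2012276945304424714348872786654399/410555180440430163438262940577600; reducing by gcd(2012276945304424714348872786654399, 410555180440430163438262940577600) = 3 gives 670758981768141571449624262218133/136851726813476721146087646859200 ≈ 4.90136. (The PNT-adjacent estimate ln(75) + γ ≈ 4.89470 matches within O(1/n).)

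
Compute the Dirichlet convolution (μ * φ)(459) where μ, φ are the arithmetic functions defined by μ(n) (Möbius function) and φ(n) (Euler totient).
(μ * φ)(459) = 180

Divisors of 459: [1, 3, 9, 17, 27, 51, 153, 459]. For each d | 459:
  d = 1: μ(1) · φ(459/1) = 1 · 288 = 288
  d = 3: μ(3) · φ(459/3) = -1 · 96 = -96
  d = 9: μ(9) · φ(459/9) = 0 · 32 = 0
  d = 17: μ(17) · φ(459/17) = -1 · 18 = -18
  d = 27: μ(27) · φ(459/27) = 0 · 16 = 0
  d = 51: μ(51) · φ(459/51) = 1 · 6 = 6
  d = 153: μ(153) · φ(459/153) = 0 · 2 = 0
  d = 459: μ(459) · φ(459/459) = 0 · 1 = 0
Summing: (μ * φ)(459) = 288 + -96 + 0 + -18 + 0 + 6 + 0 + 0 = 180.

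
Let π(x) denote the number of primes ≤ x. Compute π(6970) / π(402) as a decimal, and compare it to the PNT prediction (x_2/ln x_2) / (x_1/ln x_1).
π(6970)/π(402) = 895/79 ≈ 11.3291;  PNT prediction ≈ 11.7487.

π(402) = 79 and π(6970) = 895, so π(6970)/π(402) ≈ 11.3291. The PNT-predicted ratio is (6970/ln(6970)) / (402/ln(402)) ≈ 11.7487. The two agree to within a few percent, as expected.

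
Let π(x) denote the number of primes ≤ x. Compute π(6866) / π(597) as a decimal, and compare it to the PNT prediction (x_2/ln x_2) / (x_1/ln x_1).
π(6866)/π(597) = 883/108 ≈ 8.1759;  PNT prediction ≈ 8.3212.

π(597) = 108 and π(6866) = 883, so π(6866)/π(597) ≈ 8.1759. The PNT-predicted ratio is (6866/ln(6866)) / (597/ln(597)) ≈ 8.3212. The two agree to within a few percent, as expected.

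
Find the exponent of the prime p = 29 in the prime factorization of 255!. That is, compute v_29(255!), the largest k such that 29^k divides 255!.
v_29(255!) = 8

Legendre's formula: v_p(n!) = Σ_{k ≥ 1} ⌊n / p^k⌋. For p = 29, n = 255, the terms are:
  ⌊255/29^1⌋ = ⌊255/29⌋ = 8
(the next term ⌊255/29^2⌋ = 0, terminating the sum). Summing: v_29(255!) = 8 = 8.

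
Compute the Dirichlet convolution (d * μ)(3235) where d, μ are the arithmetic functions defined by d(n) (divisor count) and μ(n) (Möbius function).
(d * μ)(3235) = 1

Divisors of 3235: [1, 5, 647, 3235]. For each d | 3235:
  d = 1: d(1) · μ(3235/1) = 1 · 1 = 1
  d = 5: d(5) · μ(3235/5) = 2 · -1 = -2
  d = 647: d(647) · μ(3235/647) = 2 · -1 = -2
  d = 3235: d(3235) · μ(3235/3235) = 4 · 1 = 4
Summing: (d * μ)(3235) = 1 + -2 + -2 + 4 = 1.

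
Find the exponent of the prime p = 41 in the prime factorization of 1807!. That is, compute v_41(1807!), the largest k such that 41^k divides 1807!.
v_41(1807!) = 45

Legendre's formula: v_p(n!) = Σ_{k ≥ 1} ⌊n / p^k⌋. For p = 41, n = 1807, the terms are:
  ⌊1807/41^1⌋ = ⌊1807/41⌋ = 44
  ⌊1807/41^2⌋ = ⌊1807/1681⌋ = 1
(the next term ⌊1807/41^3⌋ = 0, terminating the sum). Summing: v_41(1807!) = 44 + 1 = 45.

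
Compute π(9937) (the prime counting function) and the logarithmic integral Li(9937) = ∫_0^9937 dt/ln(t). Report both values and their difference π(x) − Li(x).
π(9937) = 1225;  Li(9937) ≈ 1239.29;  π(x) − Li(x) ≈ -14.29.

Direct count of primes ≤ 9937 gives π(9937) = 1225. Numerical evaluation of the logarithmic integral gives Li(9937) ≈ 1239.29. The difference π(x) − Li(x) ≈ -14.29 is typically negative for small/moderate x (Li(x) overestimates), though Littlewood's theorem shows this sign changes infinitely often.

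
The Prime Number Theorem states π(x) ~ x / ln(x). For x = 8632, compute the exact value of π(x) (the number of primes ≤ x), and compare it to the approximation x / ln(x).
π(8632) = 1075;  x/ln(x) ≈ 952.42;  relative error ≈ 11.40%.

Directly count primes up to 8632: π(8632) = 1075. The PNT approximation gives 8632/ln(8632) ≈ 8632/9.06323 ≈ 952.42. Relative error (π(x) − x/ln(x)) / π(x) ≈ 11.40%; the approximation is known to undercount slightly (Li(x) is a better estimate).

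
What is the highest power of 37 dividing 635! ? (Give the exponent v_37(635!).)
v_37(635!) = 17

Legendre's formula: v_p(n!) = Σ_{k ≥ 1} ⌊n / p^k⌋. For p = 37, n = 635, the terms are:
  ⌊635/37^1⌋ = ⌊635/37⌋ = 17
(the next term ⌊635/37^2⌋ = 0, terminating the sum). Summing: v_37(635!) = 17 = 17.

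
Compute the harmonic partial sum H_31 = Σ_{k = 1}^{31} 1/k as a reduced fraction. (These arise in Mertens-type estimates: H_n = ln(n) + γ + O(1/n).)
H_31 = 290774257297357/72201776446800

Direct summation: H_31 = 1 + 1/2 + ... + 1/31. The least common denominator is lcm(1, ..., 31) = 72201776446800; over this denominator the numerator is 72201776446800 + 36100888223400 + 24067258815600 + 18050444111700 + 14440355289360 + 12033629407800 + 10314539492400 + 9025222055850 + 8022419605200 + 7220177644680 + 6563797858800 + 6016814703900 + 5553982803600 + 5157269746200 + 4813451763120 + 4512611027925 + 4247163320400 + 4011209802600 + 3800093497200 + 3610088822340 + 3438179830800 + 3281898929400 + 3139207671600 + 3008407351950 + 2888071057872 + 2776991401800 + 2674139868400 + 2578634873100 + 2489716429200 + 2406725881560 + 2329089562800 = 290774257297357, so H_31 = 290774257297357/72201776446800 (already in lowest terms) ≈ 4.02725. (The PNT-adjacent estimate ln(31) + γ ≈ 4.01120 matches within O(1/n).)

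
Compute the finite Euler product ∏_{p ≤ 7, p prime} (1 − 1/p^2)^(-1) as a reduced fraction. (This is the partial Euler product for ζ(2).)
∏ = 1225/768

The primes p ≤ 7 are [2, 3, 5, 7]. For each prime, (1 − 1/p^2)^(-1) = p^2 / (p^2 − 1). The product is (1 − 1/2^2)^(-1), (1 − 1/3^2)^(-1), (1 − 1/5^2)^(-1), (1 − 1/7^2)^(-1) = ∏ p^2 / (p^2 − 1) = 1225/768.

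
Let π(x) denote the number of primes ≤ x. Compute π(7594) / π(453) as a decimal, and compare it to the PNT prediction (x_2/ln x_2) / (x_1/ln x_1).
π(7594)/π(453) = 965/87 ≈ 11.0920;  PNT prediction ≈ 11.4745.

π(453) = 87 and π(7594) = 965, so π(7594)/π(453) ≈ 11.0920. The PNT-predicted ratio is (7594/ln(7594)) / (453/ln(453)) ≈ 11.4745. The two agree to within a few percent, as expected.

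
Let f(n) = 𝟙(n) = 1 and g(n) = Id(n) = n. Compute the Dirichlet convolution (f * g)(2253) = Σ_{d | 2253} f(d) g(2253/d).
(𝟙 * Id)(2253) = 3008

Divisors of 2253: [1, 3, 751, 2253]. For each d | 2253:
  d = 1: 𝟙(1) · Id(2253/1) = 1 · 2253 = 2253
  d = 3: 𝟙(3) · Id(2253/3) = 1 · 751 = 751
  d = 751: 𝟙(751) · Id(2253/751) = 1 · 3 = 3
  d = 2253: 𝟙(2253) · Id(2253/2253) = 1 · 1 = 1
Summing: (𝟙 * Id)(2253) = 2253 + 751 + 3 + 1 = 3008.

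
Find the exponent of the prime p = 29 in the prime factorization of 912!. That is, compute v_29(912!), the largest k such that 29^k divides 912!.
v_29(912!) = 32

Legendre's formula: v_p(n!) = Σ_{k ≥ 1} ⌊n / p^k⌋. For p = 29, n = 912, the terms are:
  ⌊912/29^1⌋ = ⌊912/29⌋ = 31
  ⌊912/29^2⌋ = ⌊912/841⌋ = 1
(the next term ⌊912/29^3⌋ = 0, terminating the sum). Summing: v_29(912!) = 31 + 1 = 32.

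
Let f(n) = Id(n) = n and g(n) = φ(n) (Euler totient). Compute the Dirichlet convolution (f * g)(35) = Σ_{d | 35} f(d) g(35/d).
(Id * φ)(35) = 117

Divisors of 35: [1, 5, 7, 35]. For each d | 35:
  d = 1: Id(1) · φ(35/1) = 1 · 24 = 24
  d = 5: Id(5) · φ(35/5) = 5 · 6 = 30
  d = 7: Id(7) · φ(35/7) = 7 · 4 = 28
  d = 35: Id(35) · φ(35/35) = 35 · 1 = 35
Summing: (Id * φ)(35) = 24 + 30 + 28 + 35 = 117.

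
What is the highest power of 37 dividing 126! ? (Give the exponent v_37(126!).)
v_37(126!) = 3

Legendre's formula: v_p(n!) = Σ_{k ≥ 1} ⌊n / p^k⌋. For p = 37, n = 126, the terms are:
  ⌊126/37^1⌋ = ⌊126/37⌋ = 3
(the next term ⌊126/37^2⌋ = 0, terminating the sum). Summing: v_37(126!) = 3 = 3.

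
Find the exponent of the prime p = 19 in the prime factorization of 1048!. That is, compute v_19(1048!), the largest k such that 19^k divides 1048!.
v_19(1048!) = 57

Legendre's formula: v_p(n!) = Σ_{k ≥ 1} ⌊n / p^k⌋. For p = 19, n = 1048, the terms are:
  ⌊1048/19^1⌋ = ⌊1048/19⌋ = 55
  ⌊1048/19^2⌋ = ⌊1048/361⌋ = 2
(the next term ⌊1048/19^3⌋ = 0, terminating the sum). Summing: v_19(1048!) = 55 + 2 = 57.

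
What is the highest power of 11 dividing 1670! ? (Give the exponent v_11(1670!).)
v_11(1670!) = 165

Legendre's formula: v_p(n!) = Σ_{k ≥ 1} ⌊n / p^k⌋. For p = 11, n = 1670, the terms are:
  ⌊1670/11^1⌋ = ⌊1670/11⌋ = 151
  ⌊1670/11^2⌋ = ⌊1670/121⌋ = 13
  ⌊1670/11^3⌋ = ⌊1670/1331⌋ = 1
(the next term ⌊1670/11^4⌋ = 0, terminating the sum). Summing: v_11(1670!) = 151 + 13 + 1 = 165.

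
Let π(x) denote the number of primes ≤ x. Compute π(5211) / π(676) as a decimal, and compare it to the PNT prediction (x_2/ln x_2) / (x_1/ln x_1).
π(5211)/π(676) = 693/122 ≈ 5.6803;  PNT prediction ≈ 5.8691.

π(676) = 122 and π(5211) = 693, so π(5211)/π(676) ≈ 5.6803. The PNT-predicted ratio is (5211/ln(5211)) / (676/ln(676)) ≈ 5.8691. The two agree to within a few percent, as expected.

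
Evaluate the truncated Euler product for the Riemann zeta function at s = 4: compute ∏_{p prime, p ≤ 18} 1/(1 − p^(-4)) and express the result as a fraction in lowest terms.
∏ = 54205291183043/50083135488000

The primes p ≤ 18 are [2, 3, 5, 7, 11, 13, 17]. For each prime, (1 − 1/p^4)^(-1) = p^4 / (p^4 − 1). The product is (1 − 1/2^4)^(-1), (1 − 1/3^4)^(-1), (1 − 1/5^4)^(-1), (1 − 1/7^4)^(-1), (1 − 1/11^4)^(-1), (1 − 1/13^4)^(-1), (1 − 1/17^4)^(-1) = ∏ p^4 / (p^4 − 1) = 54205291183043/50083135488000.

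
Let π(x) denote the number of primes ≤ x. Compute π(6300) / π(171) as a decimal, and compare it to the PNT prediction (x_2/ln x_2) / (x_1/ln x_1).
π(6300)/π(171) = 819/39 ≈ 21.0000;  PNT prediction ≈ 21.6533.

π(171) = 39 and π(6300) = 819, so π(6300)/π(171) ≈ 21.0000. The PNT-predicted ratio is (6300/ln(6300)) / (171/ln(171)) ≈ 21.6533. The two agree to within a few percent, as expected.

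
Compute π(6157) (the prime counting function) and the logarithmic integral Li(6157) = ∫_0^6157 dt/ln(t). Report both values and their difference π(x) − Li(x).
π(6157) = 802;  Li(6157) ≈ 818.43;  π(x) − Li(x) ≈ -16.43.

Direct count of primes ≤ 6157 gives π(6157) = 802. Numerical evaluation of the logarithmic integral gives Li(6157) ≈ 818.43. The difference π(x) − Li(x) ≈ -16.43 is typically negative for small/moderate x (Li(x) overestimates), though Littlewood's theorem shows this sign changes infinitely often.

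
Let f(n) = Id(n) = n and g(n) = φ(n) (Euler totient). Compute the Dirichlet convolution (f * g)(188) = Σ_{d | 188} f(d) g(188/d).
(Id * φ)(188) = 744

Divisors of 188: [1, 2, 4, 47, 94, 188]. For each d | 188:
  d = 1: Id(1) · φ(188/1) = 1 · 92 = 92
  d = 2: Id(2) · φ(188/2) = 2 · 46 = 92
  d = 4: Id(4) · φ(188/4) = 4 · 46 = 184
  d = 47: Id(47) · φ(188/47) = 47 · 2 = 94
  d = 94: Id(94) · φ(188/94) = 94 · 1 = 94
  d = 188: Id(188) · φ(188/188) = 188 · 1 = 188
Summing: (Id * φ)(188) = 92 + 92 + 184 + 94 + 94 + 188 = 744.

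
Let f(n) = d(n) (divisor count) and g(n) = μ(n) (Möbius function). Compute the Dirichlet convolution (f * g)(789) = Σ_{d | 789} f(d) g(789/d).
(d * μ)(789) = 1

Divisors of 789: [1, 3, 263, 789]. For each d | 789:
  d = 1: d(1) · μ(789/1) = 1 · 1 = 1
  d = 3: d(3) · μ(789/3) = 2 · -1 = -2
  d = 263: d(263) · μ(789/263) = 2 · -1 = -2
  d = 789: d(789) · μ(789/789) = 4 · 1 = 4
Summing: (d * μ)(789) = 1 + -2 + -2 + 4 = 1.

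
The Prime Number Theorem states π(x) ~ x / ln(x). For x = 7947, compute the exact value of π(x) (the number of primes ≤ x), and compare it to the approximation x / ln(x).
π(7947) = 1003;  x/ln(x) ≈ 884.91;  relative error ≈ 11.77%.

Directly count primes up to 7947: π(7947) = 1003. The PNT approximation gives 7947/ln(7947) ≈ 7947/8.98055 ≈ 884.91. Relative error (π(x) − x/ln(x)) / π(x) ≈ 11.77%; the approximation is known to undercount slightly (Li(x) is a better estimate).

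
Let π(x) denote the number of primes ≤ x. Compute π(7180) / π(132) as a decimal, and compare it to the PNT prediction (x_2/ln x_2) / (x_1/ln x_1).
π(7180)/π(132) = 917/32 ≈ 28.6562;  PNT prediction ≈ 29.9125.

π(132) = 32 and π(7180) = 917, so π(7180)/π(132) ≈ 28.6562. The PNT-predicted ratio is (7180/ln(7180)) / (132/ln(132)) ≈ 29.9125. The two agree to within a few percent, as expected.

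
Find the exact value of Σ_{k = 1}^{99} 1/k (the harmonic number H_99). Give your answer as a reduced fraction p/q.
H_99 = 360968703235711654233892612988250163157207/69720375229712477164533808935312303556800

Direct summation: H_99 = 1 + 1/2 + ... + 1/99. The least common denominator is lcm(1, ..., 99) = 69720375229712477164533808935312303556800; over this denominator the numerator is 69720375229712477164533808935312303556800 + 34860187614856238582266904467656151778400 + 23240125076570825721511269645104101185600 + 17430093807428119291133452233828075889200 + 13944075045942495432906761787062460711360 + 11620062538285412860755634822552050592800 + 9960053604244639594933401276473186222400 + 8715046903714059645566726116914037944600 + 7746708358856941907170423215034700395200 + 6972037522971247716453380893531230355680 + 6338215929973861560412164448664754868800 + 5810031269142706430377817411276025296400 + 5363105786900959781887216071947100273600 + 4980026802122319797466700638236593111200 + 4648025015314165144302253929020820237120 + 4357523451857029822783363058457018972300 + 4101198542924263362619635819724253150400 + 3873354179428470953585211607517350197600 + 3669493433142761956028095207121700187200 + 3486018761485623858226690446765615177840 + 3320017868081546531644467092157728740800 + 3169107964986930780206082224332377434400 + 3031320662161412050631904736317926241600 + 2905015634571353215188908705638012648200 + 2788815009188499086581352357412492142272 + 2681552893450479890943608035973550136800 + 2582236119618980635723474405011566798400 + 2490013401061159898733350319118296555600 + 2404150869990085419466683066734907019200 + 2324012507657082572151126964510410118560 + 2249044362248789585952703514042332372800 + 2178761725928514911391681529228509486150 + 2112738643324620520137388149554918289600 + 2050599271462131681309817909862126575200 + 1992010720848927918986680255294637244480 + 1936677089714235476792605803758675098800 + 1884334465667904788230643484738170366400 + 1834746716571380978014047603560850093600 + 1787701928966986593962405357315700091200 + 1743009380742811929113345223382807588920 + 1700496956822255540598385583788104964800 + 1660008934040773265822233546078864370400 + 1621404075109592492198460672914239617600 + 1584553982493465390103041112166188717200 + 1549341671771388381434084643006940079040 + 1515660331080706025315952368158963120800 + 1483412238930052705628378913517283054400 + 1452507817285676607594454352819006324100 + 1422864800606377084990485896639026603200 + 1394407504594249543290676178706246071136 + 1367066180974754454206545273241417716800 + 1340776446725239945471804017986775068400 + 1315478777919103342727052998779477425600 + 1291118059809490317861737202505783399200 + 1267643185994772312082432889732950973760 + 1245006700530579949366675159559148277800 + 1223164477714253985342698402373900062400 + 1202075434995042709733341533367453509600 + 1181701275079872494314132354835801755200 + 1162006253828541286075563482255205059280 + 1142956970978893068271046048119873828800 + 1124522181124394792976351757021166186400 + 1106672622693848843881489030719242913600 + 1089380862964257455695840764614254743075 + 1072621157380191956377443214389420054720 + 1056369321662310260068694074777459144800 + 1040602615368842942754235954258392590400 + 1025299635731065840654908954931063287600 + 1010440220720470683543968245439308747200 + 996005360424463959493340127647318622240 + 981977115911443340345546604722708500800 + 968338544857117738396302901879337549400 + 955073633283732563897723410072771281600 + 942167232833952394115321742369085183200 + 929605003062833028860450785804164047424 + 917373358285690489007023801780425046800 + 905459418567694508630309206952107838400 + 893850964483493296981202678657850045600 + 882536395312816166639668467535598779200 + 871504690371405964556672611691403794460 + 860745373206326878574491468337188932800 + 850248478411127770299192791894052482400 + 840004520839909363428118179943521729600 + 830004467020386632911116773039432185200 + 820239708584852672523927163944850630080 + 810702037554796246099230336457119808800 + 801383623330028473155561022244969006400 + 792276991246732695051520556083094358600 + 783375002581039069264424819497891051200 + 774670835885694190717042321503470039520 + 766157969557279968841030867421014324800 + 757830165540353012657976184079481560400 + 749681454082929861984234504680777457600 + 741706119465026352814189456758641527200 + 733898686628552391205619041424340037440 + 726253908642838303797227176409503162050 + 718766754945489455304472257065075294400 + 711432400303188542495242948319513301600 + 704246214441540173379129383184972763200 = 360968703235711654233892612988250163157207, so H_99 = 360968703235711654233892612988250163157207/69720375229712477164533808935312303556800 (already in lowest terms) ≈ 5.17738. (The PNT-adjacent estimate ln(99) + γ ≈ 5.17234 matches within O(1/n).)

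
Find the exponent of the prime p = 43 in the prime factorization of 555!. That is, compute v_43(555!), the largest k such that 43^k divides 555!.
v_43(555!) = 12

Legendre's formula: v_p(n!) = Σ_{k ≥ 1} ⌊n / p^k⌋. For p = 43, n = 555, the terms are:
  ⌊555/43^1⌋ = ⌊555/43⌋ = 12
(the next term ⌊555/43^2⌋ = 0, terminating the sum). Summing: v_43(555!) = 12 = 12.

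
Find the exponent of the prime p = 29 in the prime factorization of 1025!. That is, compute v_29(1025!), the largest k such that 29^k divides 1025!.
v_29(1025!) = 36

Legendre's formula: v_p(n!) = Σ_{k ≥ 1} ⌊n / p^k⌋. For p = 29, n = 1025, the terms are:
  ⌊1025/29^1⌋ = ⌊1025/29⌋ = 35
  ⌊1025/29^2⌋ = ⌊1025/841⌋ = 1
(the next term ⌊1025/29^3⌋ = 0, terminating the sum). Summing: v_29(1025!) = 35 + 1 = 36.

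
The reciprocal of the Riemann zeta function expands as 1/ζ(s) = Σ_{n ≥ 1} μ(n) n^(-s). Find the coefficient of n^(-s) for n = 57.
μ(57) = 1

Factor n = 57 = 3 · 19. μ(n) = 0 if any exponent ≥ 2 (not squarefree); otherwise μ(n) = (−1)^{ω(n)} where ω(n) is the number of distinct prime factors. Applying: μ(57) = 1.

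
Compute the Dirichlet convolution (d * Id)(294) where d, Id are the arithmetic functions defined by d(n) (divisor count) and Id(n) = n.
(d * Id)(294) = 1320

Divisors of 294: [1, 2, 3, 6, 7, 14, 21, 42, 49, 98, 147, 294]. For each d | 294:
  d = 1: d(1) · Id(294/1) = 1 · 294 = 294
  d = 2: d(2) · Id(294/2) = 2 · 147 = 294
  d = 3: d(3) · Id(294/3) = 2 · 98 = 196
  d = 6: d(6) · Id(294/6) = 4 · 49 = 196
  d = 7: d(7) · Id(294/7) = 2 · 42 = 84
  d = 14: d(14) · Id(294/14) = 4 · 21 = 84
  d = 21: d(21) · Id(294/21) = 4 · 14 = 56
  d = 42: d(42) · Id(294/42) = 8 · 7 = 56
  d = 49: d(49) · Id(294/49) = 3 · 6 = 18
  d = 98: d(98) · Id(294/98) = 6 · 3 = 18
  d = 147: d(147) · Id(294/147) = 6 · 2 = 12
  d = 294: d(294) · Id(294/294) = 12 · 1 = 12
Summing: (d * Id)(294) = 294 + 294 + 196 + 196 + 84 + 84 + 56 + 56 + 18 + 18 + 12 + 12 = 1320.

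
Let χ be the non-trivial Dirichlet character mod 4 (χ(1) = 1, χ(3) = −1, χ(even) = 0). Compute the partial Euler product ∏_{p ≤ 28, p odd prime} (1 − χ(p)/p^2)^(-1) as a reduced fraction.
∏ = 7900068038863/8628726988800

The odd primes p ≤ 28 are [3, 5, 7, 11, 13, 17, 19, 23]. For each, χ(p) = 1 if p ≡ 1 mod 4, χ(p) = −1 if p ≡ 3 mod 4. Taking (1 − χ(p)/p^2)^(-1) = p^2/(p^2 − χ(p)): (1 − (-1)/3^2)^(-1) · (1 − (1)/5^2)^(-1) · (1 − (-1)/7^2)^(-1) · (1 − (-1)/11^2)^(-1) · (1 − (1)/13^2)^(-1) · (1 − (1)/17^2)^(-1) · (1 − (-1)/19^2)^(-1) · (1 − (-1)/23^2)^(-1) = 7900068038863/8628726988800.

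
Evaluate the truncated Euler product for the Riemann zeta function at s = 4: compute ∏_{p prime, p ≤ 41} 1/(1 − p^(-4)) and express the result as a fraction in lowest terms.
∏ = 56920287300311688614065768651369188407/52590894536588738800643997696000000000

The primes p ≤ 41 are [2, 3, 5, 7, 11, 13, 17, 19, 23, 29, 31, 37, 41]. For each prime, (1 − 1/p^4)^(-1) = p^4 / (p^4 − 1). The product is (1 − 1/2^4)^(-1), (1 − 1/3^4)^(-1), (1 − 1/5^4)^(-1), (1 − 1/7^4)^(-1), (1 − 1/11^4)^(-1), (1 − 1/13^4)^(-1), (1 − 1/17^4)^(-1), (1 − 1/19^4)^(-1), (1 − 1/23^4)^(-1), (1 − 1/29^4)^(-1), (1 − 1/31^4)^(-1), (1 − 1/37^4)^(-1), (1 − 1/41^4)^(-1) = ∏ p^4 / (p^4 − 1) = 56920287300311688614065768651369188407/52590894536588738800643997696000000000.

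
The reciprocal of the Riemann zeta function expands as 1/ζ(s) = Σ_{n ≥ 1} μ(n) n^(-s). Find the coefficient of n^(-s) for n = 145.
μ(145) = 1

Factor n = 145 = 5 · 29. μ(n) = 0 if any exponent ≥ 2 (not squarefree); otherwise μ(n) = (−1)^{ω(n)} where ω(n) is the number of distinct prime factors. Applying: μ(145) = 1.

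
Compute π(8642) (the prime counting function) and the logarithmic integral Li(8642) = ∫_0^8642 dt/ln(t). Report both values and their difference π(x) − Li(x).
π(8642) = 1076;  Li(8642) ≈ 1097.54;  π(x) − Li(x) ≈ -21.54.

Direct count of primes ≤ 8642 gives π(8642) = 1076. Numerical evaluation of the logarithmic integral gives Li(8642) ≈ 1097.54. The difference π(x) − Li(x) ≈ -21.54 is typically negative for small/moderate x (Li(x) overestimates), though Littlewood's theorem shows this sign changes infinitely often.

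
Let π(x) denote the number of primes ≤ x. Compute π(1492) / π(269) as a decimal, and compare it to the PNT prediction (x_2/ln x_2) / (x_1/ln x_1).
π(1492)/π(269) = 237/57 ≈ 4.1579;  PNT prediction ≈ 4.2462.

π(269) = 57 and π(1492) = 237, so π(1492)/π(269) ≈ 4.1579. The PNT-predicted ratio is (1492/ln(1492)) / (269/ln(269)) ≈ 4.2462. The two agree to within a few percent, as expected.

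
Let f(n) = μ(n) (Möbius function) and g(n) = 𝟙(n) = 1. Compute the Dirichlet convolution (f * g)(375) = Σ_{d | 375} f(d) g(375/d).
(μ * 𝟙)(375) = 0

Divisors of 375: [1, 3, 5, 15, 25, 75, 125, 375]. For each d | 375:
  d = 1: μ(1) · 𝟙(375/1) = 1 · 1 = 1
  d = 3: μ(3) · 𝟙(375/3) = -1 · 1 = -1
  d = 5: μ(5) · 𝟙(375/5) = -1 · 1 = -1
  d = 15: μ(15) · 𝟙(375/15) = 1 · 1 = 1
  d = 25: μ(25) · 𝟙(375/25) = 0 · 1 = 0
  d = 75: μ(75) · 𝟙(375/75) = 0 · 1 = 0
  d = 125: μ(125) · 𝟙(375/125) = 0 · 1 = 0
  d = 375: μ(375) · 𝟙(375/375) = 0 · 1 = 0
Summing: (μ * 𝟙)(375) = 1 + -1 + -1 + 1 + 0 + 0 + 0 + 0 = 0.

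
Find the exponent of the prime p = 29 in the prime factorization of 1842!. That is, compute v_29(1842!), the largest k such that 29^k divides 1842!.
v_29(1842!) = 65

Legendre's formula: v_p(n!) = Σ_{k ≥ 1} ⌊n / p^k⌋. For p = 29, n = 1842, the terms are:
  ⌊1842/29^1⌋ = ⌊1842/29⌋ = 63
  ⌊1842/29^2⌋ = ⌊1842/841⌋ = 2
(the next term ⌊1842/29^3⌋ = 0, terminating the sum). Summing: v_29(1842!) = 63 + 2 = 65.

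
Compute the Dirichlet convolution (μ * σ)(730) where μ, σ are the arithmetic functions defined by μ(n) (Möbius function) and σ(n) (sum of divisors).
(μ * σ)(730) = 730

Divisors of 730: [1, 2, 5, 10, 73, 146, 365, 730]. For each d | 730:
  d = 1: μ(1) · σ(730/1) = 1 · 1332 = 1332
  d = 2: μ(2) · σ(730/2) = -1 · 444 = -444
  d = 5: μ(5) · σ(730/5) = -1 · 222 = -222
  d = 10: μ(10) · σ(730/10) = 1 · 74 = 74
  d = 73: μ(73) · σ(730/73) = -1 · 18 = -18
  d = 146: μ(146) · σ(730/146) = 1 · 6 = 6
  d = 365: μ(365) · σ(730/365) = 1 · 3 = 3
  d = 730: μ(730) · σ(730/730) = -1 · 1 = -1
Summing: (μ * σ)(730) = 1332 + -444 + -222 + 74 + -18 + 6 + 3 + -1 = 730.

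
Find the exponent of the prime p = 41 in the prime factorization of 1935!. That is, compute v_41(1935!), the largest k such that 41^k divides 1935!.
v_41(1935!) = 48

Legendre's formula: v_p(n!) = Σ_{k ≥ 1} ⌊n / p^k⌋. For p = 41, n = 1935, the terms are:
  ⌊1935/41^1⌋ = ⌊1935/41⌋ = 47
  ⌊1935/41^2⌋ = ⌊1935/1681⌋ = 1
(the next term ⌊1935/41^3⌋ = 0, terminating the sum). Summing: v_41(1935!) = 47 + 1 = 48.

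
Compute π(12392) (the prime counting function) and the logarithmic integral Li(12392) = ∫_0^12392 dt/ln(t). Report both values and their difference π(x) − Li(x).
π(12392) = 1479;  Li(12392) ≈ 1502.76;  π(x) − Li(x) ≈ -23.76.

Direct count of primes ≤ 12392 gives π(12392) = 1479. Numerical evaluation of the logarithmic integral gives Li(12392) ≈ 1502.76. The difference π(x) − Li(x) ≈ -23.76 is typically negative for small/moderate x (Li(x) overestimates), though Littlewood's theorem shows this sign changes infinitely often.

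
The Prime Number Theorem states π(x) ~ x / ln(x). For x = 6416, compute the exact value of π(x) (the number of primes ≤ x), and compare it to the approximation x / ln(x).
π(6416) = 834;  x/ln(x) ≈ 731.87;  relative error ≈ 12.25%.

Directly count primes up to 6416: π(6416) = 834. The PNT approximation gives 6416/ln(6416) ≈ 6416/8.76655 ≈ 731.87. Relative error (π(x) − x/ln(x)) / π(x) ≈ 12.25%; the approximation is known to undercount slightly (Li(x) is a better estimate).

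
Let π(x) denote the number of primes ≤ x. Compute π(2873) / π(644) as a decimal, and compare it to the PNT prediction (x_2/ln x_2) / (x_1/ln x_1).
π(2873)/π(644) = 416/117 ≈ 3.5556;  PNT prediction ≈ 3.6234.

π(644) = 117 and π(2873) = 416, so π(2873)/π(644) ≈ 3.5556. The PNT-predicted ratio is (2873/ln(2873)) / (644/ln(644)) ≈ 3.6234. The two agree to within a few percent, as expected.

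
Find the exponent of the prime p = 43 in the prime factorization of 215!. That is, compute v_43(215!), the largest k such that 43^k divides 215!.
v_43(215!) = 5

Legendre's formula: v_p(n!) = Σ_{k ≥ 1} ⌊n / p^k⌋. For p = 43, n = 215, the terms are:
  ⌊215/43^1⌋ = ⌊215/43⌋ = 5
(the next term ⌊215/43^2⌋ = 0, terminating the sum). Summing: v_43(215!) = 5 = 5.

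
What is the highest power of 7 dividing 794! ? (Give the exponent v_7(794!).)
v_7(794!) = 131

Legendre's formula: v_p(n!) = Σ_{k ≥ 1} ⌊n / p^k⌋. For p = 7, n = 794, the terms are:
  ⌊794/7^1⌋ = ⌊794/7⌋ = 113
  ⌊794/7^2⌋ = ⌊794/49⌋ = 16
  ⌊794/7^3⌋ = ⌊794/343⌋ = 2
(the next term ⌊794/7^4⌋ = 0, terminating the sum). Summing: v_7(794!) = 113 + 16 + 2 = 131.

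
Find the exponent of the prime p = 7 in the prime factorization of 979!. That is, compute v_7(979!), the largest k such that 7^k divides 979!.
v_7(979!) = 160

Legendre's formula: v_p(n!) = Σ_{k ≥ 1} ⌊n / p^k⌋. For p = 7, n = 979, the terms are:
  ⌊979/7^1⌋ = ⌊979/7⌋ = 139
  ⌊979/7^2⌋ = ⌊979/49⌋ = 19
  ⌊979/7^3⌋ = ⌊979/343⌋ = 2
(the next term ⌊979/7^4⌋ = 0, terminating the sum). Summing: v_7(979!) = 139 + 19 + 2 = 160.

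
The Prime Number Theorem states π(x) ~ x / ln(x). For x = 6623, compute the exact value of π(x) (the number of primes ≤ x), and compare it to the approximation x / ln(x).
π(6623) = 855;  x/ln(x) ≈ 752.76;  relative error ≈ 11.96%.

Directly count primes up to 6623: π(6623) = 855. The PNT approximation gives 6623/ln(6623) ≈ 6623/8.79830 ≈ 752.76. Relative error (π(x) − x/ln(x)) / π(x) ≈ 11.96%; the approximation is known to undercount slightly (Li(x) is a better estimate).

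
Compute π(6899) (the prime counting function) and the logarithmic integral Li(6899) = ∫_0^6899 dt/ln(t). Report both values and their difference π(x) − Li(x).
π(6899) = 887;  Li(6899) ≈ 902.91;  π(x) − Li(x) ≈ -15.91.

Direct count of primes ≤ 6899 gives π(6899) = 887. Numerical evaluation of the logarithmic integral gives Li(6899) ≈ 902.91. The difference π(x) − Li(x) ≈ -15.91 is typically negative for small/moderate x (Li(x) overestimates), though Littlewood's theorem shows this sign changes infinitely often.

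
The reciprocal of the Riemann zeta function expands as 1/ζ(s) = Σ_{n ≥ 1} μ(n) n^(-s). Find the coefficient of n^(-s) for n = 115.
μ(115) = 1

Factor n = 115 = 5 · 23. μ(n) = 0 if any exponent ≥ 2 (not squarefree); otherwise μ(n) = (−1)^{ω(n)} where ω(n) is the number of distinct prime factors. Applying: μ(115) = 1.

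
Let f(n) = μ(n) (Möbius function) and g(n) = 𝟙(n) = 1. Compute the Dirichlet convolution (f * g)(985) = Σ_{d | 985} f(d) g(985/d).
(μ * 𝟙)(985) = 0

Divisors of 985: [1, 5, 197, 985]. For each d | 985:
  d = 1: μ(1) · 𝟙(985/1) = 1 · 1 = 1
  d = 5: μ(5) · 𝟙(985/5) = -1 · 1 = -1
  d = 197: μ(197) · 𝟙(985/197) = -1 · 1 = -1
  d = 985: μ(985) · 𝟙(985/985) = 1 · 1 = 1
Summing: (μ * 𝟙)(985) = 1 + -1 + -1 + 1 = 0.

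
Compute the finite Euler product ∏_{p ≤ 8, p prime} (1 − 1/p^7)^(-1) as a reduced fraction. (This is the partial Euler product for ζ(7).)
∏ = 375226779375000/372119874050737

The primes p ≤ 8 are [2, 3, 5, 7]. For each prime, (1 − 1/p^7)^(-1) = p^7 / (p^7 − 1). The product is (1 − 1/2^7)^(-1), (1 − 1/3^7)^(-1), (1 − 1/5^7)^(-1), (1 − 1/7^7)^(-1) = ∏ p^7 / (p^7 − 1) = 375226779375000/372119874050737.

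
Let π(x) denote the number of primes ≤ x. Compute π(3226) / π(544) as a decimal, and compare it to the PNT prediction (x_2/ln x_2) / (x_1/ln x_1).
π(3226)/π(544) = 456/100 ≈ 4.5600;  PNT prediction ≈ 4.6236.

π(544) = 100 and π(3226) = 456, so π(3226)/π(544) ≈ 4.5600. The PNT-predicted ratio is (3226/ln(3226)) / (544/ln(544)) ≈ 4.6236. The two agree to within a few percent, as expected.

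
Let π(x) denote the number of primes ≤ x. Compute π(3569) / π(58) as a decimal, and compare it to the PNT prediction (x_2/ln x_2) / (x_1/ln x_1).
π(3569)/π(58) = 499/16 ≈ 31.1875;  PNT prediction ≈ 30.5447.

π(58) = 16 and π(3569) = 499, so π(3569)/π(58) ≈ 31.1875. The PNT-predicted ratio is (3569/ln(3569)) / (58/ln(58)) ≈ 30.5447. The two agree to within a few percent, as expected.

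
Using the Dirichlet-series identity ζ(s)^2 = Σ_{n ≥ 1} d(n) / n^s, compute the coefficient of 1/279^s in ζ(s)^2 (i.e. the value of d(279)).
d(279) = 6

ζ(s)^2 = (Σ 1/m^s)(Σ 1/k^s). The coefficient of 1/n^s in the product is the number of ordered pairs (m, k) with mk = n, which equals d(n). For n = 279, divisors are [1, 3, 9, 31, 93, 279], so d(279) = 6.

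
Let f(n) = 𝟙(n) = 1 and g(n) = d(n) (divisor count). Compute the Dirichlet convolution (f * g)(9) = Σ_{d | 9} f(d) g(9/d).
(𝟙 * d)(9) = 6

Divisors of 9: [1, 3, 9]. For each d | 9:
  d = 1: 𝟙(1) · d(9/1) = 1 · 3 = 3
  d = 3: 𝟙(3) · d(9/3) = 1 · 2 = 2
  d = 9: 𝟙(9) · d(9/9) = 1 · 1 = 1
Summing: (𝟙 * d)(9) = 3 + 2 + 1 = 6.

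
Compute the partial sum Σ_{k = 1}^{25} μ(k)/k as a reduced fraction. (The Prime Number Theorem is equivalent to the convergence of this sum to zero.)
Σ μ(k)/k = -249979/223092870

Values of μ(k) for 1 ≤ k ≤ 25: μ(1) = 1, μ(2) = -1, μ(3) = -1, μ(5) = -1, μ(6) = 1, μ(7) = -1, μ(10) = 1, μ(11) = -1, μ(13) = -1, μ(14) = 1, μ(15) = 1, μ(17) = -1, μ(19) = -1, μ(21) = 1, μ(22) = 1, μ(23) = -1, with μ = 0 on non-squarefree integers. Summing μ(k)/k for k where μ(k) ≠ 0 gives -249979/223092870 ≈ -0.0011. (PNT ⟺ this sum → 0 as n → ∞.)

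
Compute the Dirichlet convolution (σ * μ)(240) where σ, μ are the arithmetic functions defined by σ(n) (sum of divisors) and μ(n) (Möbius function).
(σ * μ)(240) = 240

Divisors of 240: [1, 2, 3, 4, 5, 6, 8, 10, 12, 15, 16, 20, 24, 30, 40, 48, 60, 80, 120, 240]. For each d | 240:
  d = 1: σ(1) · μ(240/1) = 1 · 0 = 0
  d = 2: σ(2) · μ(240/2) = 3 · 0 = 0
  d = 3: σ(3) · μ(240/3) = 4 · 0 = 0
  d = 4: σ(4) · μ(240/4) = 7 · 0 = 0
  d = 5: σ(5) · μ(240/5) = 6 · 0 = 0
  d = 6: σ(6) · μ(240/6) = 12 · 0 = 0
  d = 8: σ(8) · μ(240/8) = 15 · -1 = -15
  d = 10: σ(10) · μ(240/10) = 18 · 0 = 0
  d = 12: σ(12) · μ(240/12) = 28 · 0 = 0
  d = 15: σ(15) · μ(240/15) = 24 · 0 = 0
  d = 16: σ(16) · μ(240/16) = 31 · 1 = 31
  d = 20: σ(20) · μ(240/20) = 42 · 0 = 0
  d = 24: σ(24) · μ(240/24) = 60 · 1 = 60
  d = 30: σ(30) · μ(240/30) = 72 · 0 = 0
  d = 40: σ(40) · μ(240/40) = 90 · 1 = 90
  d = 48: σ(48) · μ(240/48) = 124 · -1 = -124
  d = 60: σ(60) · μ(240/60) = 168 · 0 = 0
  d = 80: σ(80) · μ(240/80) = 186 · -1 = -186
  d = 120: σ(120) · μ(240/120) = 360 · -1 = -360
  d = 240: σ(240) · μ(240/240) = 744 · 1 = 744
Summing: (σ * μ)(240) = 0 + 0 + 0 + 0 + 0 + 0 + -15 + 0 + 0 + 0 + 31 + 0 + 60 + 0 + 90 + -124 + 0 + -186 + -360 + 744 = 240.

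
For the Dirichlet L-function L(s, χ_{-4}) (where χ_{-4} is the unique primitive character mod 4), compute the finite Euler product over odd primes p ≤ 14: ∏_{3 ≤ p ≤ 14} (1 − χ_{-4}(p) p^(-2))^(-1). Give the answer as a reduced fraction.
∏ = 143143/156160

The odd primes p ≤ 14 are [3, 5, 7, 11, 13]. For each, χ(p) = 1 if p ≡ 1 mod 4, χ(p) = −1 if p ≡ 3 mod 4. Taking (1 − χ(p)/p^2)^(-1) = p^2/(p^2 − χ(p)): (1 − (-1)/3^2)^(-1) · (1 − (1)/5^2)^(-1) · (1 − (-1)/7^2)^(-1) · (1 − (-1)/11^2)^(-1) · (1 − (1)/13^2)^(-1) = 143143/156160.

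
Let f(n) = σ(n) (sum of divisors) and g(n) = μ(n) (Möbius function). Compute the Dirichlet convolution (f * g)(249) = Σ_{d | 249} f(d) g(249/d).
(σ * μ)(249) = 249

Divisors of 249: [1, 3, 83, 249]. For each d | 249:
  d = 1: σ(1) · μ(249/1) = 1 · 1 = 1
  d = 3: σ(3) · μ(249/3) = 4 · -1 = -4
  d = 83: σ(83) · μ(249/83) = 84 · -1 = -84
  d = 249: σ(249) · μ(249/249) = 336 · 1 = 336
Summing: (σ * μ)(249) = 1 + -4 + -84 + 336 = 249.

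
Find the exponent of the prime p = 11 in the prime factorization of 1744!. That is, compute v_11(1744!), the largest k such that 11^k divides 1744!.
v_11(1744!) = 173

Legendre's formula: v_p(n!) = Σ_{k ≥ 1} ⌊n / p^k⌋. For p = 11, n = 1744, the terms are:
  ⌊1744/11^1⌋ = ⌊1744/11⌋ = 158
  ⌊1744/11^2⌋ = ⌊1744/121⌋ = 14
  ⌊1744/11^3⌋ = ⌊1744/1331⌋ = 1
(the next term ⌊1744/11^4⌋ = 0, terminating the sum). Summing: v_11(1744!) = 158 + 14 + 1 = 173.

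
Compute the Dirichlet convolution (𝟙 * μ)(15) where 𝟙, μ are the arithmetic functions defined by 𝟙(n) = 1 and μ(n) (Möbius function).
(𝟙 * μ)(15) = 0

Divisors of 15: [1, 3, 5, 15]. For each d | 15:
  d = 1: 𝟙(1) · μ(15/1) = 1 · 1 = 1
  d = 3: 𝟙(3) · μ(15/3) = 1 · -1 = -1
  d = 5: 𝟙(5) · μ(15/5) = 1 · -1 = -1
  d = 15: 𝟙(15) · μ(15/15) = 1 · 1 = 1
Summing: (𝟙 * μ)(15) = 1 + -1 + -1 + 1 = 0.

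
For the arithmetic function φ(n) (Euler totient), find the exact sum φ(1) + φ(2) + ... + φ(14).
Σ_{n ≤ 14} φ(n) = 64

Compute φ(n) for each 1 ≤ n ≤ 14: φ(1) = 1, φ(2) = 1, φ(3) = 2, φ(4) = 2, φ(5) = 4, φ(6) = 2, φ(7) = 6, φ(8) = 4, φ(9) = 6, φ(10) = 4, φ(11) = 10, φ(12) = 4, φ(13) = 12, φ(14) = 6. Summing all 14 values: 64. (Average order: Σ_{n ≤ x} φ(n) ~ (3/π²) x². For x = 14, (3/π²)·14² ≈ 59.58.)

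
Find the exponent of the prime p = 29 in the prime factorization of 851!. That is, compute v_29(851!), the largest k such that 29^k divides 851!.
v_29(851!) = 30

Legendre's formula: v_p(n!) = Σ_{k ≥ 1} ⌊n / p^k⌋. For p = 29, n = 851, the terms are:
  ⌊851/29^1⌋ = ⌊851/29⌋ = 29
  ⌊851/29^2⌋ = ⌊851/841⌋ = 1
(the next term ⌊851/29^3⌋ = 0, terminating the sum). Summing: v_29(851!) = 29 + 1 = 30.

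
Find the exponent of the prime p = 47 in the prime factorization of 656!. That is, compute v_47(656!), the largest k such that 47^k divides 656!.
v_47(656!) = 13

Legendre's formula: v_p(n!) = Σ_{k ≥ 1} ⌊n / p^k⌋. For p = 47, n = 656, the terms are:
  ⌊656/47^1⌋ = ⌊656/47⌋ = 13
(the next term ⌊656/47^2⌋ = 0, terminating the sum). Summing: v_47(656!) = 13 = 13.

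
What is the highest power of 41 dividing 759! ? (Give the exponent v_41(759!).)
v_41(759!) = 18

Legendre's formula: v_p(n!) = Σ_{k ≥ 1} ⌊n / p^k⌋. For p = 41, n = 759, the terms are:
  ⌊759/41^1⌋ = ⌊759/41⌋ = 18
(the next term ⌊759/41^2⌋ = 0, terminating the sum). Summing: v_41(759!) = 18 = 18.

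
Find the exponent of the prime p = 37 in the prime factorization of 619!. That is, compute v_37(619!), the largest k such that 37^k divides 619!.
v_37(619!) = 16

Legendre's formula: v_p(n!) = Σ_{k ≥ 1} ⌊n / p^k⌋. For p = 37, n = 619, the terms are:
  ⌊619/37^1⌋ = ⌊619/37⌋ = 16
(the next term ⌊619/37^2⌋ = 0, terminating the sum). Summing: v_37(619!) = 16 = 16.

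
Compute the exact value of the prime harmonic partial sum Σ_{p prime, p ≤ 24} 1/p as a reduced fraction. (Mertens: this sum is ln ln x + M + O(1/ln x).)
Σ 1/p = 334406399/223092870

π(24) = 9, so the primes ≤ 24 are [2, 3, 5, 7, 11, 13, 17, 19, 23]. Summing 1/p over these primes: 334406399/223092870 ≈ 1.4990. Mertens estimate ln ln(24) + 0.2615 ≈ 1.4178.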